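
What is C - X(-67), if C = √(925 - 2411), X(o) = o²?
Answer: -4489 + I*√1486 ≈ -4489.0 + 38.549*I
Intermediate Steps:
C = I*√1486 (C = √(-1486) = I*√1486 ≈ 38.549*I)
C - X(-67) = I*√1486 - 1*(-67)² = I*√1486 - 1*4489 = I*√1486 - 4489 = -4489 + I*√1486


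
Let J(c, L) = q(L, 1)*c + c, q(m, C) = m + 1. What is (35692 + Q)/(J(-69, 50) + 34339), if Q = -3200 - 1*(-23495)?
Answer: 55987/30751 ≈ 1.8207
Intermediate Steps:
q(m, C) = 1 + m
J(c, L) = c + c*(1 + L) (J(c, L) = (1 + L)*c + c = c*(1 + L) + c = c + c*(1 + L))
Q = 20295 (Q = -3200 + 23495 = 20295)
(35692 + Q)/(J(-69, 50) + 34339) = (35692 + 20295)/(-69*(2 + 50) + 34339) = 55987/(-69*52 + 34339) = 55987/(-3588 + 34339) = 55987/30751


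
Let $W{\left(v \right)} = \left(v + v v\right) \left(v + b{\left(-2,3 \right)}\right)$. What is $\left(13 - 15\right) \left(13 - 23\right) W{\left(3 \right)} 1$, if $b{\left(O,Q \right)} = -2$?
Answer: $240$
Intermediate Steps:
$W{\left(v \right)} = \left(-2 + v\right) \left(v + v^{2}\right)$ ($W{\left(v \right)} = \left(v + v v\right) \left(v - 2\right) = \left(v + v^{2}\right) \left(-2 + v\right) = \left(-2 + v\right) \left(v + v^{2}\right)$)
$\left(13 - 15\right) \left(13 - 23\right) W{\left(3 \right)} 1 = \left(13 - 15\right) \left(13 - 23\right) 3 \left(-2 + 3^{2} - 3\right) 1 = \left(-2\right) \left(-10\right) 3 \left(-2 + 9 - 3\right) 1 = 20 \cdot 3 \cdot 4 \cdot 1 = 20 \cdot 12 \cdot 1 = 240 \cdot 1 = 240$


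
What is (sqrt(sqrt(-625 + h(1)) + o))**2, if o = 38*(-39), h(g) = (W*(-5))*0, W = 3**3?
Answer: -1482 + 25*I ≈ -1482.0 + 25.0*I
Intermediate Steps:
W = 27
h(g) = 0 (h(g) = (27*(-5))*0 = -135*0 = 0)
o = -1482
(sqrt(sqrt(-625 + h(1)) + o))**2 = (sqrt(sqrt(-625 + 0) - 1482))**2 = (sqrt(sqrt(-625) - 1482))**2 = (sqrt(25*I - 1482))**2 = (sqrt(-1482 + 25*I))**2 = -1482 + 25*I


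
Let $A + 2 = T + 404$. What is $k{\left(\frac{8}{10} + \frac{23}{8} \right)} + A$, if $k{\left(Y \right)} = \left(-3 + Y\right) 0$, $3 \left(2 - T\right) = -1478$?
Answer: $\frac{2690}{3} \approx 896.67$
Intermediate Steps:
$T = \frac{1484}{3}$ ($T = 2 - - \frac{1478}{3} = 2 + \frac{1478}{3} = \frac{1484}{3} \approx 494.67$)
$k{\left(Y \right)} = 0$
$A = \frac{2690}{3}$ ($A = -2 + \left(\frac{1484}{3} + 404\right) = -2 + \frac{2696}{3} = \frac{2690}{3} \approx 896.67$)
$k{\left(\frac{8}{10} + \frac{23}{8} \right)} + A = 0 + \frac{2690}{3} = \frac{2690}{3}$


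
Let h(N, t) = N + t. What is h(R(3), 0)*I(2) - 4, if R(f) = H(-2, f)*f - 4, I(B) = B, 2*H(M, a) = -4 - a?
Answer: -33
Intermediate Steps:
H(M, a) = -2 - a/2 (H(M, a) = (-4 - a)/2 = -2 - a/2)
R(f) = -4 + f*(-2 - f/2) (R(f) = (-2 - f/2)*f - 4 = f*(-2 - f/2) - 4 = -4 + f*(-2 - f/2))
h(R(3), 0)*I(2) - 4 = ((-4 - ½*3*(4 + 3)) + 0)*2 - 4 = ((-4 - ½*3*7) + 0)*2 - 4 = ((-4 - 21/2) + 0)*2 - 4 = (-29/2 + 0)*2 - 4 = -29/2*2 - 4 = -29 - 4 = -33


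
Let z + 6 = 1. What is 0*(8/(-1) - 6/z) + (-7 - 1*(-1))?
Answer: -6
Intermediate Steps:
z = -5 (z = -6 + 1 = -5)
0*(8/(-1) - 6/z) + (-7 - 1*(-1)) = 0*(8/(-1) - 6/(-5)) + (-7 - 1*(-1)) = 0*(8*(-1) - 6*(-1/5)) + (-7 + 1) = 0*(-8 + 6/5) - 6 = 0*(-34/5) - 6 = 0 - 6 = -6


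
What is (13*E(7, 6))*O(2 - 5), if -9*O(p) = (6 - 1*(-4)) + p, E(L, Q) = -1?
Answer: 91/9 ≈ 10.111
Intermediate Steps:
O(p) = -10/9 - p/9 (O(p) = -((6 - 1*(-4)) + p)/9 = -((6 + 4) + p)/9 = -(10 + p)/9 = -10/9 - p/9)
(13*E(7, 6))*O(2 - 5) = (13*(-1))*(-10/9 - (2 - 5)/9) = -13*(-10/9 - ⅑*(-3)) = -13*(-10/9 + ⅓) = -13*(-7/9) = 91/9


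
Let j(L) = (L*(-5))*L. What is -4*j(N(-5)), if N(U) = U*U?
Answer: 12500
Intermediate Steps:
N(U) = U²
j(L) = -5*L² (j(L) = (-5*L)*L = -5*L²)
-4*j(N(-5)) = -(-20)*((-5)²)² = -(-20)*25² = -(-20)*625 = -4*(-3125) = 12500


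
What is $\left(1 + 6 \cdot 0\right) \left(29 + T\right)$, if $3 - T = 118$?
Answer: $-86$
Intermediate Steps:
$T = -115$ ($T = 3 - 118 = -115$)
$\left(1 + 6 \cdot 0\right) \left(29 + T\right) = \left(1 + 6 \cdot 0\right) \left(29 - 115\right) = \left(1 + 0\right) \left(-86\right) = 1 \left(-86\right) = -86$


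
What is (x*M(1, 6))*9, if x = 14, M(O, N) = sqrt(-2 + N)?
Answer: 252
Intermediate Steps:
(x*M(1, 6))*9 = (14*sqrt(-2 + 6))*9 = (14*sqrt(4))*9 = (14*2)*9 = 28*9 = 252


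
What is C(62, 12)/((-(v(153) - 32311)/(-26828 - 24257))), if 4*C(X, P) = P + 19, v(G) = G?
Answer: -1583635/128632 ≈ -12.311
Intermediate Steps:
C(X, P) = 19/4 + P/4 (C(X, P) = (P + 19)/4 = (19 + P)/4 = 19/4 + P/4)
C(62, 12)/((-(v(153) - 32311)/(-26828 - 24257))) = (19/4 + (1/4)*12)/((-(153 - 32311)/(-26828 - 24257))) = (19/4 + 3)/((-(-32158)/(-51085))) = 31/(4*((-(-32158)*(-1)/51085))) = 31/(4*((-1*32158/51085))) = 31/(4*(-32158/51085)) = (31/4)*(-51085/32158) = -1583635/128632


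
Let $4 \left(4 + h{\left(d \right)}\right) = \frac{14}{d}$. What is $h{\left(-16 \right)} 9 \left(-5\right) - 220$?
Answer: $- \frac{965}{32} \approx -30.156$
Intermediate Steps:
$h{\left(d \right)} = -4 + \frac{7}{2 d}$ ($h{\left(d \right)} = -4 + \frac{14 \frac{1}{d}}{4} = -4 + \frac{7}{2 d}$)
$h{\left(-16 \right)} 9 \left(-5\right) - 220 = \left(-4 + \frac{7}{2 \left(-16\right)}\right) 9 \left(-5\right) - 220 = \left(-4 + \frac{7}{2} \left(- \frac{1}{16}\right)\right) \left(-45\right) - 220 = \left(-4 - \frac{7}{32}\right) \left(-45\right) - 220 = \left(- \frac{135}{32}\right) \left(-45\right) - 220 = \frac{6075}{32} - 220 = - \frac{965}{32}$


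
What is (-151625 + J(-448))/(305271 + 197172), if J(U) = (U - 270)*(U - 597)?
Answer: 598685/502443 ≈ 1.1915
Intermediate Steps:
J(U) = (-597 + U)*(-270 + U) (J(U) = (-270 + U)*(-597 + U) = (-597 + U)*(-270 + U))
(-151625 + J(-448))/(305271 + 197172) = (-151625 + (161190 + (-448)² - 867*(-448)))/(305271 + 197172) = (-151625 + (161190 + 200704 + 388416))/502443 = (-151625 + 750310)*(1/502443) = 598685*(1/502443) = 598685/502443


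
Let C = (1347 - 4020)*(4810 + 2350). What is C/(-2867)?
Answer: 19138680/2867 ≈ 6675.5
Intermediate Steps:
C = -19138680 (C = -2673*7160 = -19138680)
C/(-2867) = -19138680/(-2867) = -19138680*(-1/2867) = 19138680/2867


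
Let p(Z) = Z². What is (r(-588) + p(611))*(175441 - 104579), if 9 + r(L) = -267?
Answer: 26434714790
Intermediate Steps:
r(L) = -276 (r(L) = -9 - 267 = -276)
(r(-588) + p(611))*(175441 - 104579) = (-276 + 611²)*(175441 - 104579) = (-276 + 373321)*70862 = 373045*70862 = 26434714790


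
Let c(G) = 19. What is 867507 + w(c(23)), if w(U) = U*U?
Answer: 867868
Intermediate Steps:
w(U) = U²
867507 + w(c(23)) = 867507 + 19² = 867507 + 361 = 867868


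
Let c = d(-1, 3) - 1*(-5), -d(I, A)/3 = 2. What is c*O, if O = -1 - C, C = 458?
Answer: 459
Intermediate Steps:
d(I, A) = -6 (d(I, A) = -3*2 = -6)
c = -1 (c = -6 - 1*(-5) = -6 + 5 = -1)
O = -459 (O = -1 - 1*458 = -1 - 458 = -459)
c*O = -1*(-459) = 459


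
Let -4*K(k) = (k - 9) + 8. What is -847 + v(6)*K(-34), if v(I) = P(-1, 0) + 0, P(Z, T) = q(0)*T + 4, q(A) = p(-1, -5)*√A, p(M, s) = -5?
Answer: -812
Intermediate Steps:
K(k) = ¼ - k/4 (K(k) = -((k - 9) + 8)/4 = -((-9 + k) + 8)/4 = -(-1 + k)/4 = ¼ - k/4)
q(A) = -5*√A
P(Z, T) = 4 (P(Z, T) = (-5*√0)*T + 4 = (-5*0)*T + 4 = 0*T + 4 = 0 + 4 = 4)
v(I) = 4 (v(I) = 4 + 0 = 4)
-847 + v(6)*K(-34) = -847 + 4*(¼ - ¼*(-34)) = -847 + 4*(¼ + 17/2) = -847 + 4*(35/4) = -847 + 35 = -812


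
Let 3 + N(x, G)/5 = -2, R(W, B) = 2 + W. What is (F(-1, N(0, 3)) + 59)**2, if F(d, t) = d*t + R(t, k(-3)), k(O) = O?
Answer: 3721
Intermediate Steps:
N(x, G) = -25 (N(x, G) = -15 + 5*(-2) = -15 - 10 = -25)
F(d, t) = 2 + t + d*t (F(d, t) = d*t + (2 + t) = 2 + t + d*t)
(F(-1, N(0, 3)) + 59)**2 = ((2 - 25 - 1*(-25)) + 59)**2 = ((2 - 25 + 25) + 59)**2 = (2 + 59)**2 = 61**2 = 3721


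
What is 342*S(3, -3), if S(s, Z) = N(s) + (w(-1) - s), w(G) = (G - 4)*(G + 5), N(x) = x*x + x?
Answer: -3762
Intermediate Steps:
N(x) = x + x**2 (N(x) = x**2 + x = x + x**2)
w(G) = (-4 + G)*(5 + G)
S(s, Z) = -20 - s + s*(1 + s) (S(s, Z) = s*(1 + s) + ((-20 - 1 + (-1)**2) - s) = s*(1 + s) + ((-20 - 1 + 1) - s) = s*(1 + s) + (-20 - s) = -20 - s + s*(1 + s))
342*S(3, -3) = 342*(-20 + 3**2) = 342*(-20 + 9) = 342*(-11) = -3762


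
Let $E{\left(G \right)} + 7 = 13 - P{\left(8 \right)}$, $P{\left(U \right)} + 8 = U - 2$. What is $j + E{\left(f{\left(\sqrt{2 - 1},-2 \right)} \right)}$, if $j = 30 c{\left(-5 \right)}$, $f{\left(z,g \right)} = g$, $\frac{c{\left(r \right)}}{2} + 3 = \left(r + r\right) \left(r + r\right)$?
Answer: $5828$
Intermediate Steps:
$P{\left(U \right)} = -10 + U$ ($P{\left(U \right)} = -8 + \left(U - 2\right) = -8 + \left(-2 + U\right) = -10 + U$)
$c{\left(r \right)} = -6 + 8 r^{2}$ ($c{\left(r \right)} = -6 + 2 \left(r + r\right) \left(r + r\right) = -6 + 2 \cdot 2 r 2 r = -6 + 2 \cdot 4 r^{2} = -6 + 8 r^{2}$)
$j = 5820$ ($j = 30 \left(-6 + 8 \left(-5\right)^{2}\right) = 30 \left(-6 + 8 \cdot 25\right) = 30 \left(-6 + 200\right) = 30 \cdot 194 = 5820$)
$E{\left(G \right)} = 8$ ($E{\left(G \right)} = -7 + \left(13 - \left(-10 + 8\right)\right) = -7 + \left(13 - -2\right) = -7 + \left(13 + 2\right) = -7 + 15 = 8$)
$j + E{\left(f{\left(\sqrt{2 - 1},-2 \right)} \right)} = 5820 + 8 = 5828$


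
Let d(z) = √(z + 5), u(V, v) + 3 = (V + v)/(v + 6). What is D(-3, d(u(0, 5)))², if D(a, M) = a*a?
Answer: 81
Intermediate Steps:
u(V, v) = -3 + (V + v)/(6 + v) (u(V, v) = -3 + (V + v)/(v + 6) = -3 + (V + v)/(6 + v))
d(z) = √(5 + z)
D(a, M) = a²
D(-3, d(u(0, 5)))² = ((-3)²)² = 9² = 81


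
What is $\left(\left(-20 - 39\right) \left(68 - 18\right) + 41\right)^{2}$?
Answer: $8462281$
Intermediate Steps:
$\left(\left(-20 - 39\right) \left(68 - 18\right) + 41\right)^{2} = \left(\left(-59\right) 50 + 41\right)^{2} = \left(-2950 + 41\right)^{2} = \left(-2909\right)^{2} = 8462281$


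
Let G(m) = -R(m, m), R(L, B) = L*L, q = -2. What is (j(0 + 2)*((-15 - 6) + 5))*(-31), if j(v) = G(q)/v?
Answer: -992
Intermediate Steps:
R(L, B) = L**2
G(m) = -m**2
j(v) = -4/v (j(v) = (-1*(-2)**2)/v = (-1*4)/v = -4/v)
(j(0 + 2)*((-15 - 6) + 5))*(-31) = ((-4/(0 + 2))*((-15 - 6) + 5))*(-31) = ((-4/2)*(-21 + 5))*(-31) = (-4*1/2*(-16))*(-31) = -2*(-16)*(-31) = 32*(-31) = -992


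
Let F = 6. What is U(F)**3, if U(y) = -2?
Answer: -8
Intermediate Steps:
U(F)**3 = (-2)**3 = -8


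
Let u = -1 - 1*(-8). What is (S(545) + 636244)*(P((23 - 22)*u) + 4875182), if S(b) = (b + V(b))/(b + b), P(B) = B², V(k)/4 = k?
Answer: 6203697320883/2 ≈ 3.1018e+12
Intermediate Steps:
V(k) = 4*k
u = 7 (u = -1 + 8 = 7)
S(b) = 5/2 (S(b) = (b + 4*b)/(b + b) = (5*b)/((2*b)) = (5*b)*(1/(2*b)) = 5/2)
(S(545) + 636244)*(P((23 - 22)*u) + 4875182) = (5/2 + 636244)*(((23 - 22)*7)² + 4875182) = 1272493*((1*7)² + 4875182)/2 = 1272493*(7² + 4875182)/2 = 1272493*(49 + 4875182)/2 = (1272493/2)*4875231 = 6203697320883/2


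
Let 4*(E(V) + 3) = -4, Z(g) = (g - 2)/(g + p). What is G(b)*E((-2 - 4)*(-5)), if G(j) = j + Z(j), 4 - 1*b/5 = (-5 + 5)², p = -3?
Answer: -1432/17 ≈ -84.235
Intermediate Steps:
Z(g) = (-2 + g)/(-3 + g) (Z(g) = (g - 2)/(g - 3) = (-2 + g)/(-3 + g))
b = 20 (b = 20 - 5*(-5 + 5)² = 20 - 5*0² = 20 - 5*0 = 20 + 0 = 20)
E(V) = -4 (E(V) = -3 + (¼)*(-4) = -3 - 1 = -4)
G(j) = j + (-2 + j)/(-3 + j)
G(b)*E((-2 - 4)*(-5)) = ((-2 + 20 + 20*(-3 + 20))/(-3 + 20))*(-4) = ((-2 + 20 + 20*17)/17)*(-4) = ((-2 + 20 + 340)/17)*(-4) = ((1/17)*358)*(-4) = (358/17)*(-4) = -1432/17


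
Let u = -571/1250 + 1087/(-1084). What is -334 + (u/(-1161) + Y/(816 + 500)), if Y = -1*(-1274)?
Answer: -1367984204719/4107682500 ≈ -333.03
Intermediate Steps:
Y = 1274
u = -988857/677500 (u = -571*1/1250 + 1087*(-1/1084) = -571/1250 - 1087/1084 = -988857/677500 ≈ -1.4596)
-334 + (u/(-1161) + Y/(816 + 500)) = -334 + (-988857/677500/(-1161) + 1274/(816 + 500)) = -334 + (-988857/677500*(-1/1161) + 1274/1316) = -334 + (109873/87397500 + 1274*(1/1316)) = -334 + (109873/87397500 + 91/94) = -334 + 3981750281/4107682500 = -1367984204719/4107682500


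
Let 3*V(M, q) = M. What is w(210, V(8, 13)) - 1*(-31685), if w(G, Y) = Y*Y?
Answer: 285229/9 ≈ 31692.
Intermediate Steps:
V(M, q) = M/3
w(G, Y) = Y²
w(210, V(8, 13)) - 1*(-31685) = ((⅓)*8)² - 1*(-31685) = (8/3)² + 31685 = 64/9 + 31685 = 285229/9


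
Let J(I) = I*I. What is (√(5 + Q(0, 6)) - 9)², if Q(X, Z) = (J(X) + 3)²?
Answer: (9 - √14)² ≈ 27.650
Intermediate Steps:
J(I) = I²
Q(X, Z) = (3 + X²)² (Q(X, Z) = (X² + 3)² = (3 + X²)²)
(√(5 + Q(0, 6)) - 9)² = (√(5 + (3 + 0²)²) - 9)² = (√(5 + (3 + 0)²) - 9)² = (√(5 + 3²) - 9)² = (√(5 + 9) - 9)² = (√14 - 9)² = (-9 + √14)²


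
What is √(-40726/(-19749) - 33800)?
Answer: I*√13181973136026/19749 ≈ 183.84*I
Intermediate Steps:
√(-40726/(-19749) - 33800) = √(-40726*(-1/19749) - 33800) = √(40726/19749 - 33800) = √(-667475474/19749) = I*√13181973136026/19749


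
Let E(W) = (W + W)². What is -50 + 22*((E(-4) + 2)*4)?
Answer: 5758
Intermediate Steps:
E(W) = 4*W² (E(W) = (2*W)² = 4*W²)
-50 + 22*((E(-4) + 2)*4) = -50 + 22*((4*(-4)² + 2)*4) = -50 + 22*((4*16 + 2)*4) = -50 + 22*((64 + 2)*4) = -50 + 22*(66*4) = -50 + 22*264 = -50 + 5808 = 5758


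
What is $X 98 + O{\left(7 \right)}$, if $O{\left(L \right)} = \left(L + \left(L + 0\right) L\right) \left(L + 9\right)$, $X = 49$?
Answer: $5698$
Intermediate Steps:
$O{\left(L \right)} = \left(9 + L\right) \left(L + L^{2}\right)$ ($O{\left(L \right)} = \left(L + L L\right) \left(9 + L\right) = \left(L + L^{2}\right) \left(9 + L\right) = \left(9 + L\right) \left(L + L^{2}\right)$)
$X 98 + O{\left(7 \right)} = 49 \cdot 98 + 7 \left(9 + 7^{2} + 10 \cdot 7\right) = 4802 + 7 \left(9 + 49 + 70\right) = 4802 + 7 \cdot 128 = 4802 + 896 = 5698$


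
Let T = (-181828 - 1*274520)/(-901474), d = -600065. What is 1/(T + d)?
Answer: -450737/270471269731 ≈ -1.6665e-6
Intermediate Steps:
T = 228174/450737 (T = (-181828 - 274520)*(-1/901474) = -456348*(-1/901474) = 228174/450737 ≈ 0.50622)
1/(T + d) = 1/(228174/450737 - 600065) = 1/(-270471269731/450737) = -450737/270471269731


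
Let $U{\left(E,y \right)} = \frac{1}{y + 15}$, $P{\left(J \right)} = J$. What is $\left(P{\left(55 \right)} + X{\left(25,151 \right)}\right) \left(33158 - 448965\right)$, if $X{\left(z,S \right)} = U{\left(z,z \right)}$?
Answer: $- \frac{915191207}{40} \approx -2.288 \cdot 10^{7}$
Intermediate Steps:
$U{\left(E,y \right)} = \frac{1}{15 + y}$
$X{\left(z,S \right)} = \frac{1}{15 + z}$
$\left(P{\left(55 \right)} + X{\left(25,151 \right)}\right) \left(33158 - 448965\right) = \left(55 + \frac{1}{15 + 25}\right) \left(33158 - 448965\right) = \left(55 + \frac{1}{40}\right) \left(-415807\right) = \frac{2201}{40} \left(-415807\right) = - \frac{915191207}{40}$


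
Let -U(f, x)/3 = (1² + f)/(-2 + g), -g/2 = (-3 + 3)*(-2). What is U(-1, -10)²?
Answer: 0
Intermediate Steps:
g = 0 (g = -2*(-3 + 3)*(-2) = -0*(-2) = -2*0 = 0)
U(f, x) = 3/2 + 3*f/2 (U(f, x) = -3*(1² + f)/(-2 + 0) = -3*(1 + f)/(-2) = -3*(1 + f)*(-1)/2 = -3*(-½ - f/2) = 3/2 + 3*f/2)
U(-1, -10)² = (3/2 + (3/2)*(-1))² = (3/2 - 3/2)² = 0² = 0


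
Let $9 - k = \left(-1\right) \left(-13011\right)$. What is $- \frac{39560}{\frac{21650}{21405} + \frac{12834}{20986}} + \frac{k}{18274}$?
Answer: $- \frac{16237437241472127}{666140906779} \approx -24375.0$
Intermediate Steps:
$k = -13002$ ($k = 9 - \left(-1\right) \left(-13011\right) = 9 - 13011 = -13002$)
$- \frac{39560}{\frac{21650}{21405} + \frac{12834}{20986}} + \frac{k}{18274} = - \frac{39560}{\frac{21650}{21405} + \frac{12834}{20986}} - \frac{13002}{18274} = - \frac{39560}{21650 \cdot \frac{1}{21405} + 12834 \cdot \frac{1}{20986}} - \frac{6501}{9137} = - \frac{39560}{\frac{4330}{4281} + \frac{6417}{10493}} - \frac{6501}{9137} = - \frac{39560}{\frac{72905867}{44920533}} - \frac{6501}{9137} = \left(-39560\right) \frac{44920533}{72905867} - \frac{6501}{9137} = - \frac{1777056285480}{72905867} - \frac{6501}{9137} = - \frac{16237437241472127}{666140906779}$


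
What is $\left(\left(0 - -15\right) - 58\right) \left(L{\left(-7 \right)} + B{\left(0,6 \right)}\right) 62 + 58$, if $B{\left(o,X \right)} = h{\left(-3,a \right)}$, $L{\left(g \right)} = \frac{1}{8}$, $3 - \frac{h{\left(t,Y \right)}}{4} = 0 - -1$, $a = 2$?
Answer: $- \frac{86413}{4} \approx -21603.0$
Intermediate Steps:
$h{\left(t,Y \right)} = 8$ ($h{\left(t,Y \right)} = 12 - 4 \left(0 - -1\right) = 12 - 4 \left(0 + 1\right) = 12 - 4 = 8$)
$L{\left(g \right)} = \frac{1}{8}$
$B{\left(o,X \right)} = 8$
$\left(\left(0 - -15\right) - 58\right) \left(L{\left(-7 \right)} + B{\left(0,6 \right)}\right) 62 + 58 = \left(\left(0 - -15\right) - 58\right) \left(\frac{1}{8} + 8\right) 62 + 58 = \left(\left(0 + 15\right) - 58\right) \frac{65}{8} \cdot 62 + 58 = \left(15 - 58\right) \frac{65}{8} \cdot 62 + 58 = \left(-43\right) \frac{65}{8} \cdot 62 + 58 = \left(- \frac{2795}{8}\right) 62 + 58 = - \frac{86645}{4} + 58 = - \frac{86413}{4}$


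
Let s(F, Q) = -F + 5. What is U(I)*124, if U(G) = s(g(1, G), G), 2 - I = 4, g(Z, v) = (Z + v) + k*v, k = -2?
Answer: 248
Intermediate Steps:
g(Z, v) = Z - v (g(Z, v) = (Z + v) - 2*v = Z - v)
I = -2 (I = 2 - 1*4 = 2 - 4 = -2)
s(F, Q) = 5 - F
U(G) = 4 + G (U(G) = 5 - (1 - G) = 5 + (-1 + G) = 4 + G)
U(I)*124 = (4 - 2)*124 = 2*124 = 248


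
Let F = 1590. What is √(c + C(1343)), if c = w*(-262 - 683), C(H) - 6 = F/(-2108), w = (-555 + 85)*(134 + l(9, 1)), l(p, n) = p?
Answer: √70558113647766/1054 ≈ 7969.5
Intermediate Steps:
w = -67210 (w = (-555 + 85)*(134 + 9) = -470*143 = -67210)
C(H) = 5529/1054 (C(H) = 6 + 1590/(-2108) = 6 + 1590*(-1/2108) = 6 - 795/1054 = 5529/1054)
c = 63513450 (c = -67210*(-262 - 683) = -67210*(-945) = 63513450)
√(c + C(1343)) = √(63513450 + 5529/1054) = √(66943181829/1054) = √70558113647766/1054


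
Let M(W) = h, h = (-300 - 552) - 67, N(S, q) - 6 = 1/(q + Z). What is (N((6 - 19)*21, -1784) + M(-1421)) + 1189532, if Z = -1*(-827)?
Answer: 1137508382/957 ≈ 1.1886e+6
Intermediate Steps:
Z = 827
N(S, q) = 6 + 1/(827 + q) (N(S, q) = 6 + 1/(q + 827) = 6 + 1/(827 + q))
h = -919 (h = -852 - 67 = -919)
M(W) = -919
(N((6 - 19)*21, -1784) + M(-1421)) + 1189532 = ((4963 + 6*(-1784))/(827 - 1784) - 919) + 1189532 = ((4963 - 10704)/(-957) - 919) + 1189532 = (-1/957*(-5741) - 919) + 1189532 = (5741/957 - 919) + 1189532 = -873742/957 + 1189532 = 1137508382/957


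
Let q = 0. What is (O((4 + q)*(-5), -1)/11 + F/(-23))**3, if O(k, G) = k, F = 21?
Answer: -329939371/16194277 ≈ -20.374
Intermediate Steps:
(O((4 + q)*(-5), -1)/11 + F/(-23))**3 = (((4 + 0)*(-5))/11 + 21/(-23))**3 = ((4*(-5))*(1/11) + 21*(-1/23))**3 = (-20*1/11 - 21/23)**3 = (-20/11 - 21/23)**3 = (-691/253)**3 = -329939371/16194277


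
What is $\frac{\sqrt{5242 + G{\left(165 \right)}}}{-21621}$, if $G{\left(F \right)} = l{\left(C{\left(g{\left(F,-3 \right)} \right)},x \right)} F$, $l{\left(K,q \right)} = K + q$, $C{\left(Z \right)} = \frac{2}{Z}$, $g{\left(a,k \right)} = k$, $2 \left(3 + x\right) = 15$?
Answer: $- \frac{\sqrt{23498}}{43242} \approx -0.0035449$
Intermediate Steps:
$x = \frac{9}{2}$ ($x = -3 + \frac{1}{2} \cdot 15 = -3 + \frac{15}{2} = \frac{9}{2} \approx 4.5$)
$G{\left(F \right)} = \frac{23 F}{6}$ ($G{\left(F \right)} = \left(\frac{2}{-3} + \frac{9}{2}\right) F = \left(2 \left(- \frac{1}{3}\right) + \frac{9}{2}\right) F = \left(- \frac{2}{3} + \frac{9}{2}\right) F = \frac{23 F}{6}$)
$\frac{\sqrt{5242 + G{\left(165 \right)}}}{-21621} = \frac{\sqrt{5242 + \frac{23}{6} \cdot 165}}{-21621} = \sqrt{5242 + \frac{1265}{2}} \left(- \frac{1}{21621}\right) = \sqrt{\frac{11749}{2}} \left(- \frac{1}{21621}\right) = \frac{\sqrt{23498}}{2} \left(- \frac{1}{21621}\right) = - \frac{\sqrt{23498}}{43242}$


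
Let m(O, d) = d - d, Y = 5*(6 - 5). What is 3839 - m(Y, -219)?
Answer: 3839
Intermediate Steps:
Y = 5 (Y = 5*1 = 5)
m(O, d) = 0
3839 - m(Y, -219) = 3839 - 1*0 = 3839 + 0 = 3839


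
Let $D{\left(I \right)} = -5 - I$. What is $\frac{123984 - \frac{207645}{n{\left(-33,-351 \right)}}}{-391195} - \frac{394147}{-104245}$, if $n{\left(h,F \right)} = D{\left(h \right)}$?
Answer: $\frac{795405482681}{228368687540} \approx 3.483$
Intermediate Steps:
$n{\left(h,F \right)} = -5 - h$
$\frac{123984 - \frac{207645}{n{\left(-33,-351 \right)}}}{-391195} - \frac{394147}{-104245} = \frac{123984 - \frac{207645}{-5 - -33}}{-391195} - \frac{394147}{-104245} = \left(123984 - \frac{207645}{-5 + 33}\right) \left(- \frac{1}{391195}\right) - - \frac{394147}{104245} = \left(123984 - \frac{207645}{28}\right) \left(- \frac{1}{391195}\right) + \frac{394147}{104245} = \frac{3263907}{28} \left(- \frac{1}{391195}\right) + \frac{394147}{104245} = - \frac{3263907}{10953460} + \frac{394147}{104245} = \frac{795405482681}{228368687540}$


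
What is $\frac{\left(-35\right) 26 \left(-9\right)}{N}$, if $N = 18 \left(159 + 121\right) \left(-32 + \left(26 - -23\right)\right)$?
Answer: $\frac{13}{136} \approx 0.095588$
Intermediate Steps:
$N = 85680$ ($N = 18 \cdot 280 \left(-32 + \left(26 + 23\right)\right) = 18 \cdot 280 \left(-32 + 49\right) = 18 \cdot 280 \cdot 17 = 18 \cdot 4760 = 85680$)
$\frac{\left(-35\right) 26 \left(-9\right)}{N} = \frac{\left(-35\right) 26 \left(-9\right)}{85680} = \left(-910\right) \left(-9\right) \frac{1}{85680} = 8190 \cdot \frac{1}{85680} = \frac{13}{136}$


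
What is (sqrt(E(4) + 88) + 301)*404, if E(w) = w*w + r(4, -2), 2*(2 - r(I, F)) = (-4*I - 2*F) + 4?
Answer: 121604 + 404*sqrt(110) ≈ 1.2584e+5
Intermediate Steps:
r(I, F) = F + 2*I (r(I, F) = 2 - ((-4*I - 2*F) + 4)/2 = 2 - (4 - 4*I - 2*F)/2 = 2 + (-2 + F + 2*I) = F + 2*I)
E(w) = 6 + w**2 (E(w) = w*w + (-2 + 2*4) = w**2 + (-2 + 8) = w**2 + 6 = 6 + w**2)
(sqrt(E(4) + 88) + 301)*404 = (sqrt((6 + 4**2) + 88) + 301)*404 = (sqrt((6 + 16) + 88) + 301)*404 = (sqrt(22 + 88) + 301)*404 = (sqrt(110) + 301)*404 = (301 + sqrt(110))*404 = 121604 + 404*sqrt(110)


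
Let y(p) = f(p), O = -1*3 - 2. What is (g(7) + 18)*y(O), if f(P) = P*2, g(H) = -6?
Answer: -120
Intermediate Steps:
f(P) = 2*P
O = -5 (O = -3 - 2 = -5)
y(p) = 2*p
(g(7) + 18)*y(O) = (-6 + 18)*(2*(-5)) = 12*(-10) = -120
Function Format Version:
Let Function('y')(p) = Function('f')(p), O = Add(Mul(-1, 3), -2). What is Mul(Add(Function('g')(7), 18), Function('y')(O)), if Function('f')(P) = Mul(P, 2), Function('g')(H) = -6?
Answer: -120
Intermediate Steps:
Function('f')(P) = Mul(2, P)
O = -5 (O = Add(-3, -2) = -5)
Function('y')(p) = Mul(2, p)
Mul(Add(Function('g')(7), 18), Function('y')(O)) = Mul(Add(-6, 18), Mul(2, -5)) = Mul(12, -10) = -120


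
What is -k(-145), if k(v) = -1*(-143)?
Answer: -143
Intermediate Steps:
k(v) = 143
-k(-145) = -1*143 = -143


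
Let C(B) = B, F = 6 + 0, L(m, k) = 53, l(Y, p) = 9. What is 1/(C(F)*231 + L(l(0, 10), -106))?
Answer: 1/1439 ≈ 0.00069493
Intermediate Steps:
F = 6
1/(C(F)*231 + L(l(0, 10), -106)) = 1/(6*231 + 53) = 1/(1386 + 53) = 1/1439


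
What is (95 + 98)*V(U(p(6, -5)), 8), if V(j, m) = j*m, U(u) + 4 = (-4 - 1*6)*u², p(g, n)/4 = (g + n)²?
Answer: -253216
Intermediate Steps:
p(g, n) = 4*(g + n)²
U(u) = -4 - 10*u² (U(u) = -4 + (-4 - 1*6)*u² = -4 + (-4 - 6)*u² = -4 - 10*u²)
(95 + 98)*V(U(p(6, -5)), 8) = (95 + 98)*((-4 - 10*16*(6 - 5)⁴)*8) = 193*((-4 - 10*(4*1²)²)*8) = 193*((-4 - 10*(4*1)²)*8) = 193*((-4 - 10*4²)*8) = 193*((-4 - 10*16)*8) = 193*((-4 - 160)*8) = 193*(-164*8) = 193*(-1312) = -253216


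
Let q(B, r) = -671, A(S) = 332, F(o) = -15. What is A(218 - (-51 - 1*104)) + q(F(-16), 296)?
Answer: -339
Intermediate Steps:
A(218 - (-51 - 1*104)) + q(F(-16), 296) = 332 - 671 = -339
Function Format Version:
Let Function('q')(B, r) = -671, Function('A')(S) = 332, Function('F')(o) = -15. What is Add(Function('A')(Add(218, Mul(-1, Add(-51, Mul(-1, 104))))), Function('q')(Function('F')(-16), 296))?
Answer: -339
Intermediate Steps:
Add(Function('A')(Add(218, Mul(-1, Add(-51, Mul(-1, 104))))), Function('q')(Function('F')(-16), 296)) = Add(332, -671) = -339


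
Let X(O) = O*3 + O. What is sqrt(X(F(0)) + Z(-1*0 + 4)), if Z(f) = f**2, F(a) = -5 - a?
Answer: 2*I ≈ 2.0*I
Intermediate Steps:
X(O) = 4*O (X(O) = 3*O + O = 4*O)
sqrt(X(F(0)) + Z(-1*0 + 4)) = sqrt(4*(-5 - 1*0) + (-1*0 + 4)**2) = sqrt(4*(-5 + 0) + (0 + 4)**2) = sqrt(4*(-5) + 4**2) = sqrt(-20 + 16) = sqrt(-4) = 2*I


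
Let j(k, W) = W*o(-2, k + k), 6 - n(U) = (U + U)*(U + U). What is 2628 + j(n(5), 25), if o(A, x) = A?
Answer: 2578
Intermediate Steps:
n(U) = 6 - 4*U² (n(U) = 6 - (U + U)*(U + U) = 6 - 2*U*2*U = 6 - 4*U²)
j(k, W) = -2*W (j(k, W) = W*(-2) = -2*W)
2628 + j(n(5), 25) = 2628 - 2*25 = 2628 - 50 = 2578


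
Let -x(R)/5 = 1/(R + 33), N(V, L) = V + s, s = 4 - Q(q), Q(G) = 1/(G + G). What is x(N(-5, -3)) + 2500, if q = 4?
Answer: 127492/51 ≈ 2499.8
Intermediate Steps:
Q(G) = 1/(2*G)
s = 31/8 (s = 4 - 1/(2*4) = 4 - 1*⅛ = 4 - ⅛ = 31/8 ≈ 3.8750)
N(V, L) = 31/8 + V (N(V, L) = V + 31/8 = 31/8 + V)
x(R) = -5/(33 + R) (x(R) = -5/(R + 33) = -5/(33 + R))
x(N(-5, -3)) + 2500 = -5/(33 + (31/8 - 5)) + 2500 = -5/(33 - 9/8) + 2500 = -5/255/8 + 2500 = -5*8/255 + 2500 = -8/51 + 2500 = 127492/51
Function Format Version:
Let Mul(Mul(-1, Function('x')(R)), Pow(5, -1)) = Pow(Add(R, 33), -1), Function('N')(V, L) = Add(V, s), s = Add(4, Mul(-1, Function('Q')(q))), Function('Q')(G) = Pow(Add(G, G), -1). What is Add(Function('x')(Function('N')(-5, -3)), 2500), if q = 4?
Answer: Rational(127492, 51) ≈ 2499.8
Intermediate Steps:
Function('Q')(G) = Mul(Rational(1, 2), Pow(G, -1)) (Function('Q')(G) = Pow(Mul(2, G), -1) = Mul(Rational(1, 2), Pow(G, -1)))
s = Rational(31, 8) (s = Add(4, Mul(-1, Mul(Rational(1, 2), Pow(4, -1)))) = Add(4, Mul(-1, Mul(Rational(1, 2), Rational(1, 4)))) = Add(4, Mul(-1, Rational(1, 8))) = Add(4, Rational(-1, 8)) = Rational(31, 8) ≈ 3.8750)
Function('N')(V, L) = Add(Rational(31, 8), V) (Function('N')(V, L) = Add(V, Rational(31, 8)) = Add(Rational(31, 8), V))
Function('x')(R) = Mul(-5, Pow(Add(33, R), -1)) (Function('x')(R) = Mul(-5, Pow(Add(R, 33), -1)) = Mul(-5, Pow(Add(33, R), -1)))
Add(Function('x')(Function('N')(-5, -3)), 2500) = Add(Mul(-5, Pow(Add(33, Add(Rational(31, 8), -5)), -1)), 2500) = Add(Mul(-5, Pow(Add(33, Rational(-9, 8)), -1)), 2500) = Add(Mul(-5, Pow(Rational(255, 8), -1)), 2500) = Add(Mul(-5, Rational(8, 255)), 2500) = Add(Rational(-8, 51), 2500) = Rational(127492, 51)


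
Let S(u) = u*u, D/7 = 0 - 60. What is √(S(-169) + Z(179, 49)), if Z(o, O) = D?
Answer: √28141 ≈ 167.75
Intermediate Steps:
D = -420 (D = 7*(0 - 60) = 7*(-60) = -420)
Z(o, O) = -420
S(u) = u²
√(S(-169) + Z(179, 49)) = √((-169)² - 420) = √(28561 - 420) = √28141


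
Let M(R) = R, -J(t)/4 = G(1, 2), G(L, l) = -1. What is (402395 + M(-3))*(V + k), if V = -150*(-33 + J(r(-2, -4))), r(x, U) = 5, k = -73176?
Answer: -27695031792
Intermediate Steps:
J(t) = 4 (J(t) = -4*(-1) = 4)
V = 4350 (V = -150*(-33 + 4) = -150*(-29) = 4350)
(402395 + M(-3))*(V + k) = (402395 - 3)*(4350 - 73176) = 402392*(-68826) = -27695031792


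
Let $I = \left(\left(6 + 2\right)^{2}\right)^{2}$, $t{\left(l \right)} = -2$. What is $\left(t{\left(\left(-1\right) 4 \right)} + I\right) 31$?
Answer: $126914$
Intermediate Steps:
$I = 4096$ ($I = \left(8^{2}\right)^{2} = 64^{2} = 4096$)
$\left(t{\left(\left(-1\right) 4 \right)} + I\right) 31 = \left(-2 + 4096\right) 31 = 4094 \cdot 31 = 126914$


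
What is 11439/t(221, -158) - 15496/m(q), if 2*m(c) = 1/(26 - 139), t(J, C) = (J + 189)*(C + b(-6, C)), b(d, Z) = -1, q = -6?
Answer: 1856110787/530 ≈ 3.5021e+6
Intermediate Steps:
t(J, C) = (-1 + C)*(189 + J) (t(J, C) = (J + 189)*(C - 1) = (189 + J)*(-1 + C) = (-1 + C)*(189 + J))
m(c) = -1/226 (m(c) = 1/(2*(26 - 139)) = (½)/(-113) = (½)*(-1/113) = -1/226)
11439/t(221, -158) - 15496/m(q) = 11439/(-189 - 1*221 + 189*(-158) - 158*221) - 15496/(-1/226) = 11439/(-189 - 221 - 29862 - 34918) - 15496*(-226) = 11439/(-65190) + 3502096 = 11439*(-1/65190) + 3502096 = -93/530 + 3502096 = 1856110787/530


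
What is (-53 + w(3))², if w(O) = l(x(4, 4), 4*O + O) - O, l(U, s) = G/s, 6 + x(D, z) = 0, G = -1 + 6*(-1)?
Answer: 717409/225 ≈ 3188.5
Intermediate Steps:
G = -7 (G = -1 - 6 = -7)
x(D, z) = -6 (x(D, z) = -6 + 0 = -6)
l(U, s) = -7/s
w(O) = -O - 7/(5*O) (w(O) = -7/(4*O + O) - O = -7*1/(5*O) - O = -7/(5*O) - O = -O - 7/(5*O))
(-53 + w(3))² = (-53 + (-1*3 - 7/5/3))² = (-53 + (-3 - 7/5*⅓))² = (-53 + (-3 - 7/15))² = (-53 - 52/15)² = (-847/15)² = 717409/225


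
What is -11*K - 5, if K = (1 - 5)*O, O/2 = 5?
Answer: 435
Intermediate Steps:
O = 10 (O = 2*5 = 10)
K = -40 (K = (1 - 5)*10 = -4*10 = -40)
-11*K - 5 = -11*(-40) - 5 = 440 - 5 = 435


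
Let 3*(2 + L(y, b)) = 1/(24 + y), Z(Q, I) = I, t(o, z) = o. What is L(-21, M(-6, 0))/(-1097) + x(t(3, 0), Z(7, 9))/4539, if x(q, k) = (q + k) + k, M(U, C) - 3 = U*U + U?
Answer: 94832/14937849 ≈ 0.0063484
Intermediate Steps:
M(U, C) = 3 + U + U² (M(U, C) = 3 + (U*U + U) = 3 + (U² + U) = 3 + (U + U²) = 3 + U + U²)
L(y, b) = -2 + 1/(3*(24 + y))
x(q, k) = q + 2*k (x(q, k) = (k + q) + k = q + 2*k)
L(-21, M(-6, 0))/(-1097) + x(t(3, 0), Z(7, 9))/4539 = ((-143 - 6*(-21))/(3*(24 - 21)))/(-1097) + (3 + 2*9)/4539 = ((⅓)*(-143 + 126)/3)*(-1/1097) + (3 + 18)*(1/4539) = ((⅓)*(⅓)*(-17))*(-1/1097) + 21*(1/4539) = -17/9*(-1/1097) + 7/1513 = 17/9873 + 7/1513 = 94832/14937849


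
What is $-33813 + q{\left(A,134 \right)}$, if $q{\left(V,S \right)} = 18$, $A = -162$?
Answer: $-33795$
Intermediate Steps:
$-33813 + q{\left(A,134 \right)} = -33813 + 18 = -33795$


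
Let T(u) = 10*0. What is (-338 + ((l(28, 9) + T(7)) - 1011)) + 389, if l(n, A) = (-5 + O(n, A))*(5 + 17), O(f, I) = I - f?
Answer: -1488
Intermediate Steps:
T(u) = 0
l(n, A) = -110 - 22*n + 22*A (l(n, A) = (-5 + (A - n))*(5 + 17) = (-5 + A - n)*22 = -110 - 22*n + 22*A)
(-338 + ((l(28, 9) + T(7)) - 1011)) + 389 = (-338 + (((-110 - 22*28 + 22*9) + 0) - 1011)) + 389 = (-338 + (((-110 - 616 + 198) + 0) - 1011)) + 389 = (-338 + ((-528 + 0) - 1011)) + 389 = (-338 + (-528 - 1011)) + 389 = (-338 - 1539) + 389 = -1877 + 389 = -1488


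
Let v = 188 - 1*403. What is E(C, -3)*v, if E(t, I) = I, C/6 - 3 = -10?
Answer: 645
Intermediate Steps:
C = -42 (C = 18 + 6*(-10) = 18 - 60 = -42)
v = -215 (v = 188 - 403 = -215)
E(C, -3)*v = -3*(-215) = 645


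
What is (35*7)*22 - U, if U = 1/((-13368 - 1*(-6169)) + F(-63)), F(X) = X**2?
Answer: 17409701/3230 ≈ 5390.0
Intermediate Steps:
U = -1/3230 (U = 1/((-13368 - 1*(-6169)) + (-63)**2) = 1/((-13368 + 6169) + 3969) = 1/(-7199 + 3969) = 1/(-3230) = -1/3230 ≈ -0.00030960)
(35*7)*22 - U = (35*7)*22 - 1*(-1/3230) = 245*22 + 1/3230 = 5390 + 1/3230 = 17409701/3230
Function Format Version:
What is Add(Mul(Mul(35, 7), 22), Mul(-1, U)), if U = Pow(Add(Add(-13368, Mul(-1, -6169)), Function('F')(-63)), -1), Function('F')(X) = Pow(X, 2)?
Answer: Rational(17409701, 3230) ≈ 5390.0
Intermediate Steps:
U = Rational(-1, 3230) (U = Pow(Add(Add(-13368, Mul(-1, -6169)), Pow(-63, 2)), -1) = Pow(Add(Add(-13368, 6169), 3969), -1) = Pow(Add(-7199, 3969), -1) = Pow(-3230, -1) = Rational(-1, 3230) ≈ -0.00030960)
Add(Mul(Mul(35, 7), 22), Mul(-1, U)) = Add(Mul(Mul(35, 7), 22), Mul(-1, Rational(-1, 3230))) = Add(Mul(245, 22), Rational(1, 3230)) = Add(5390, Rational(1, 3230)) = Rational(17409701, 3230)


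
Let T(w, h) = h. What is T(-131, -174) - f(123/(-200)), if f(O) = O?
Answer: -34677/200 ≈ -173.39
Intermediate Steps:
T(-131, -174) - f(123/(-200)) = -174 - 123/(-200) = -174 - 123*(-1)/200 = -174 - 1*(-123/200) = -174 + 123/200 = -34677/200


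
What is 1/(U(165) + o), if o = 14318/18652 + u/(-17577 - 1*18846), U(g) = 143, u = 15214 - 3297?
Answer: 339680898/48723982729 ≈ 0.0069715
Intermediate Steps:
u = 11917
o = 149614315/339680898 (o = 14318/18652 + 11917/(-17577 - 1*18846) = 14318*(1/18652) + 11917/(-17577 - 18846) = 7159/9326 + 11917/(-36423) = 7159/9326 + 11917*(-1/36423) = 7159/9326 - 11917/36423 = 149614315/339680898 ≈ 0.44046)
1/(U(165) + o) = 1/(143 + 149614315/339680898) = 1/(48723982729/339680898) = 339680898/48723982729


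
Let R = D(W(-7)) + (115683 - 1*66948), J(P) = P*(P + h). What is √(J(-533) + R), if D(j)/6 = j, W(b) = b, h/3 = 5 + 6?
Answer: √315193 ≈ 561.42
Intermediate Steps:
h = 33 (h = 3*(5 + 6) = 3*11 = 33)
D(j) = 6*j
J(P) = P*(33 + P) (J(P) = P*(P + 33) = P*(33 + P))
R = 48693 (R = 6*(-7) + (115683 - 1*66948) = -42 + (115683 - 66948) = -42 + 48735 = 48693)
√(J(-533) + R) = √(-533*(33 - 533) + 48693) = √(-533*(-500) + 48693) = √(266500 + 48693) = √315193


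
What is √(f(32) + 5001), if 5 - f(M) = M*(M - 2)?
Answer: 17*√14 ≈ 63.608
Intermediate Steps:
f(M) = 5 - M*(-2 + M) (f(M) = 5 - M*(M - 2) = 5 - M*(-2 + M))
√(f(32) + 5001) = √((5 - 1*32² + 2*32) + 5001) = √((5 - 1*1024 + 64) + 5001) = √((5 - 1024 + 64) + 5001) = √(-955 + 5001) = √4046 = 17*√14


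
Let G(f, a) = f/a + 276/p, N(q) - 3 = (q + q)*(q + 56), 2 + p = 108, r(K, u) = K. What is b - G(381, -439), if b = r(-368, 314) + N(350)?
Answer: 6603948556/23267 ≈ 2.8383e+5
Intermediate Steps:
p = 106 (p = -2 + 108 = 106)
N(q) = 3 + 2*q*(56 + q) (N(q) = 3 + (q + q)*(q + 56) = 3 + (2*q)*(56 + q) = 3 + 2*q*(56 + q))
b = 283835 (b = -368 + (3 + 2*350² + 112*350) = -368 + (3 + 2*122500 + 39200) = -368 + (3 + 245000 + 39200) = -368 + 284203 = 283835)
G(f, a) = 138/53 + f/a (G(f, a) = f/a + 276/106 = f/a + 276*(1/106) = f/a + 138/53 = 138/53 + f/a)
b - G(381, -439) = 283835 - (138/53 + 381/(-439)) = 283835 - (138/53 + 381*(-1/439)) = 283835 - (138/53 - 381/439) = 283835 - 1*40389/23267 = 283835 - 40389/23267 = 6603948556/23267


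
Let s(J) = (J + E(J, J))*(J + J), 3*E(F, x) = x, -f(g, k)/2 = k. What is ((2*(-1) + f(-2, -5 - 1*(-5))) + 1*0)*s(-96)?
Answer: -49152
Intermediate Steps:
f(g, k) = -2*k
E(F, x) = x/3
s(J) = 8*J²/3 (s(J) = (J + J/3)*(J + J) = (4*J/3)*(2*J) = 8*J²/3)
((2*(-1) + f(-2, -5 - 1*(-5))) + 1*0)*s(-96) = ((2*(-1) - 2*(-5 - 1*(-5))) + 1*0)*((8/3)*(-96)²) = ((-2 - 2*(-5 + 5)) + 0)*((8/3)*9216) = ((-2 - 2*0) + 0)*24576 = ((-2 + 0) + 0)*24576 = (-2 + 0)*24576 = -2*24576 = -49152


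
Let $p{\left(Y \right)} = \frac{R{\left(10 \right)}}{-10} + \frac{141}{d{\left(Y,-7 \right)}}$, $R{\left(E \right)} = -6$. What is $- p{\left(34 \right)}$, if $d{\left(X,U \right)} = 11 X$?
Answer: $- \frac{1827}{1870} \approx -0.97701$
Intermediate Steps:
$p{\left(Y \right)} = \frac{3}{5} + \frac{141}{11 Y}$ ($p{\left(Y \right)} = - \frac{6}{-10} + \frac{141}{11 Y} = \left(-6\right) \left(- \frac{1}{10}\right) + 141 \frac{1}{11 Y} = \frac{3}{5} + \frac{141}{11 Y}$)
$- p{\left(34 \right)} = - \frac{3 \left(235 + 11 \cdot 34\right)}{55 \cdot 34} = - \frac{3 \left(235 + 374\right)}{55 \cdot 34} = - \frac{3 \cdot 609}{55 \cdot 34} = \left(-1\right) \frac{1827}{1870} = - \frac{1827}{1870}$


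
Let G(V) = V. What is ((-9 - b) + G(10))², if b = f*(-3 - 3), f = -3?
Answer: 289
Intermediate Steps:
b = 18 (b = -3*(-3 - 3) = -3*(-6) = 18)
((-9 - b) + G(10))² = ((-9 - 1*18) + 10)² = ((-9 - 18) + 10)² = (-27 + 10)² = (-17)² = 289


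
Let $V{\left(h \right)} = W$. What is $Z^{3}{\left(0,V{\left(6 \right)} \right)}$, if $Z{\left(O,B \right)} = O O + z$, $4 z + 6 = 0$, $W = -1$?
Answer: $- \frac{27}{8} \approx -3.375$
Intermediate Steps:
$z = - \frac{3}{2}$ ($z = - \frac{3}{2} + \frac{1}{4} \cdot 0 = - \frac{3}{2} + 0 = - \frac{3}{2} \approx -1.5$)
$V{\left(h \right)} = -1$
$Z{\left(O,B \right)} = - \frac{3}{2} + O^{2}$ ($Z{\left(O,B \right)} = O O - \frac{3}{2} = O^{2} - \frac{3}{2} = - \frac{3}{2} + O^{2}$)
$Z^{3}{\left(0,V{\left(6 \right)} \right)} = \left(- \frac{3}{2} + 0^{2}\right)^{3} = \left(- \frac{3}{2} + 0\right)^{3} = \left(- \frac{3}{2}\right)^{3} = - \frac{27}{8}$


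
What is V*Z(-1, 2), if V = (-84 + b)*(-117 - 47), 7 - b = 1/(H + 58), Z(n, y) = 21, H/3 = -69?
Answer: 39509568/149 ≈ 2.6517e+5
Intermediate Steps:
H = -207 (H = 3*(-69) = -207)
b = 1044/149 (b = 7 - 1/(-207 + 58) = 7 - 1/(-149) = 7 - 1*(-1/149) = 7 + 1/149 = 1044/149 ≈ 7.0067)
V = 1881408/149 (V = (-84 + 1044/149)*(-117 - 47) = -11472/149*(-164) = 1881408/149 ≈ 12627.)
V*Z(-1, 2) = (1881408/149)*21 = 39509568/149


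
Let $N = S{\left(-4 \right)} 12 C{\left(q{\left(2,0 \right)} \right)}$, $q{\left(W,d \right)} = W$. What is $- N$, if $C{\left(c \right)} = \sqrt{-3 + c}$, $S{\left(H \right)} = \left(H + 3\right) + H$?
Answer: $60 i \approx 60.0 i$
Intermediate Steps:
$S{\left(H \right)} = 3 + 2 H$ ($S{\left(H \right)} = \left(3 + H\right) + H = 3 + 2 H$)
$N = - 60 i$ ($N = \left(3 + 2 \left(-4\right)\right) 12 \sqrt{-3 + 2} = \left(3 - 8\right) 12 \sqrt{-1} = \left(-5\right) 12 i = - 60 i \approx - 60.0 i$)
$- N = - \left(-60\right) i = 60 i$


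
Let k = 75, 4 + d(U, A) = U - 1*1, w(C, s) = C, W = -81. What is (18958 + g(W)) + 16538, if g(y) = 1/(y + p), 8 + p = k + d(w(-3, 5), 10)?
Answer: 780911/22 ≈ 35496.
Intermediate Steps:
d(U, A) = -5 + U (d(U, A) = -4 + (U - 1*1) = -4 + (U - 1) = -4 + (-1 + U) = -5 + U)
p = 59 (p = -8 + (75 + (-5 - 3)) = -8 + (75 - 8) = -8 + 67 = 59)
g(y) = 1/(59 + y) (g(y) = 1/(y + 59) = 1/(59 + y))
(18958 + g(W)) + 16538 = (18958 + 1/(59 - 81)) + 16538 = (18958 + 1/(-22)) + 16538 = (18958 - 1/22) + 16538 = 417075/22 + 16538 = 780911/22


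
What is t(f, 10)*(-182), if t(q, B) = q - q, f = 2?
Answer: 0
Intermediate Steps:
t(q, B) = 0
t(f, 10)*(-182) = 0*(-182) = 0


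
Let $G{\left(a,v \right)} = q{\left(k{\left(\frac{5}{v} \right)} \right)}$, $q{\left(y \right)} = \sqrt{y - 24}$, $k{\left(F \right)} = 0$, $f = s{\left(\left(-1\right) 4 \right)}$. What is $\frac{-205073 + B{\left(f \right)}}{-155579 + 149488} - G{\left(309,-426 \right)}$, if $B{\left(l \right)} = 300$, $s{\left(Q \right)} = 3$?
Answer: $\frac{204773}{6091} - 2 i \sqrt{6} \approx 33.619 - 4.899 i$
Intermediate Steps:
$f = 3$
$q{\left(y \right)} = \sqrt{-24 + y}$
$G{\left(a,v \right)} = 2 i \sqrt{6}$ ($G{\left(a,v \right)} = \sqrt{-24 + 0} = \sqrt{-24} = 2 i \sqrt{6}$)
$\frac{-205073 + B{\left(f \right)}}{-155579 + 149488} - G{\left(309,-426 \right)} = \frac{-205073 + 300}{-155579 + 149488} - 2 i \sqrt{6} = - \frac{204773}{-6091} - 2 i \sqrt{6} = \left(-204773\right) \left(- \frac{1}{6091}\right) - 2 i \sqrt{6} = \frac{204773}{6091} - 2 i \sqrt{6}$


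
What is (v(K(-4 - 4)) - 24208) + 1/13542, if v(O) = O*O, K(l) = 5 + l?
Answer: -327702857/13542 ≈ -24199.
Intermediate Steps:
v(O) = O²
(v(K(-4 - 4)) - 24208) + 1/13542 = ((5 + (-4 - 4))² - 24208) + 1/13542 = ((5 - 8)² - 24208) + 1/13542 = ((-3)² - 24208) + 1/13542 = (9 - 24208) + 1/13542 = -24199 + 1/13542 = -327702857/13542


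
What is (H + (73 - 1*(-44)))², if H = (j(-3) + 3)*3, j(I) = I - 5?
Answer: 10404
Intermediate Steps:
j(I) = -5 + I
H = -15 (H = ((-5 - 3) + 3)*3 = (-8 + 3)*3 = -5*3 = -15)
(H + (73 - 1*(-44)))² = (-15 + (73 - 1*(-44)))² = (-15 + (73 + 44))² = (-15 + 117)² = 102² = 10404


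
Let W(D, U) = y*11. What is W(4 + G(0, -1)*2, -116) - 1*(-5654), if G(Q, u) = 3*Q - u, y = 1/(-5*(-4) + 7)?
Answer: 152669/27 ≈ 5654.4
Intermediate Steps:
y = 1/27 (y = 1/(20 + 7) = 1/27 ≈ 0.037037)
G(Q, u) = -u + 3*Q
W(D, U) = 11/27 (W(D, U) = (1/27)*11 = 11/27)
W(4 + G(0, -1)*2, -116) - 1*(-5654) = 11/27 - 1*(-5654) = 11/27 + 5654 = 152669/27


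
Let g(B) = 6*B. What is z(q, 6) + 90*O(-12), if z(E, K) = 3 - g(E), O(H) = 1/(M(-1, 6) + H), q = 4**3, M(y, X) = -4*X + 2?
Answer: -6522/17 ≈ -383.65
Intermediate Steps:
M(y, X) = 2 - 4*X
q = 64
O(H) = 1/(-22 + H) (O(H) = 1/((2 - 4*6) + H) = 1/((2 - 24) + H) = 1/(-22 + H))
z(E, K) = 3 - 6*E
z(q, 6) + 90*O(-12) = (3 - 6*64) + 90/(-22 - 12) = (3 - 384) + 90/(-34) = -381 + 90*(-1/34) = -381 - 45/17 = -6522/17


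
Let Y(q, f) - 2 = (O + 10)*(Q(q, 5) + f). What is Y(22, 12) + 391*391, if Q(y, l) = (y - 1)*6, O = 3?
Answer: 154677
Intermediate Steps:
Q(y, l) = -6 + 6*y (Q(y, l) = (-1 + y)*6 = -6 + 6*y)
Y(q, f) = -76 + 13*f + 78*q (Y(q, f) = 2 + (3 + 10)*((-6 + 6*q) + f) = 2 + 13*(-6 + f + 6*q) = 2 + (-78 + 13*f + 78*q) = -76 + 13*f + 78*q)
Y(22, 12) + 391*391 = (-76 + 13*12 + 78*22) + 391*391 = (-76 + 156 + 1716) + 152881 = 1796 + 152881 = 154677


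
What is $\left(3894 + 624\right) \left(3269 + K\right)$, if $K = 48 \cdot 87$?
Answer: $33636510$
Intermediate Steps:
$K = 4176$
$\left(3894 + 624\right) \left(3269 + K\right) = \left(3894 + 624\right) \left(3269 + 4176\right) = 4518 \cdot 7445 = 33636510$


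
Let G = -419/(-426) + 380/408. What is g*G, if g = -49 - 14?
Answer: -145614/1207 ≈ -120.64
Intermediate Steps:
g = -63
G = 6934/3621 (G = -419*(-1/426) + 380*(1/408) = 419/426 + 95/102 = 6934/3621 ≈ 1.9149)
g*G = -63*6934/3621 = -145614/1207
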